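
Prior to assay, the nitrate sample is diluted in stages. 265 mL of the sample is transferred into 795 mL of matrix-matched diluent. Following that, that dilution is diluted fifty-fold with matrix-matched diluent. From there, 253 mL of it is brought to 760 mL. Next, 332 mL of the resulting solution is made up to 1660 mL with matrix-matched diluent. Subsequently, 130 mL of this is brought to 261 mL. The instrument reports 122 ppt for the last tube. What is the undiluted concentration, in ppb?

Overall dilution factor = 4 × 50 × 3.004 × 5 × 2.008 = 6031.
Original = 122 ppt × 6031 = 7.36 × 10⁵ ppt = 736 ppb.

736 ppb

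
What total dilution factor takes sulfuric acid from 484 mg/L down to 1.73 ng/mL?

2.80 × 10⁵

Factor = C₀/C_target = 484 mg/L / 1.73 ng/mL = 2.80 × 10⁵.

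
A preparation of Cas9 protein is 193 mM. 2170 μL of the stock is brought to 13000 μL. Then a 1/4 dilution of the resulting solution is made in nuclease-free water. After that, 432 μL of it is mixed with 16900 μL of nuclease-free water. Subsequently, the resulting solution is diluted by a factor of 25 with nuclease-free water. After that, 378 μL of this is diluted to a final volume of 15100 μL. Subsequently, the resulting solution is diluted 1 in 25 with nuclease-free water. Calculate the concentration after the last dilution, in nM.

Overall dilution factor = 5.991 × 4 × 40.12 × 25 × 39.95 × 25 = 2.40 × 10⁷.
193 mM / 2.40 × 10⁷ = 8.04 × 10⁻⁶ mM = 8.04 nM.

8.04 nM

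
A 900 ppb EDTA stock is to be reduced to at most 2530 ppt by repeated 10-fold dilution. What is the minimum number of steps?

Need 10ⁿ ≥ 356, so n ≥ log(356)/log(10) = 2.55.
Minimum whole steps: n = 3.

3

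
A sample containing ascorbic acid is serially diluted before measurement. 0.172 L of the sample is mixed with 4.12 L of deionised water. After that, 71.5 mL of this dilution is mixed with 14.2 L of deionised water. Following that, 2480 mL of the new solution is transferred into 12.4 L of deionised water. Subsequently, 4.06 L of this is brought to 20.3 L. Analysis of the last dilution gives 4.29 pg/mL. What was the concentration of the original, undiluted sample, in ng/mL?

641 ng/mL

Overall dilution factor = 24.95 × 199.6 × 6 × 5 = 1.49 × 10⁵.
Original = 4.29 pg/mL × 1.49 × 10⁵ = 6.41 × 10⁵ pg/mL = 641 ng/mL.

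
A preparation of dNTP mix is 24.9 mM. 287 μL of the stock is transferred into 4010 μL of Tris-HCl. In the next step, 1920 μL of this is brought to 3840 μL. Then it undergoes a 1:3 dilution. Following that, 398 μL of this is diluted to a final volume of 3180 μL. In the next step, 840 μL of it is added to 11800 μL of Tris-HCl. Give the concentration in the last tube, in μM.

2.31 μM

Overall dilution factor = 14.97 × 2 × 3 × 7.990 × 15.05 = 1.08 × 10⁴.
24.9 mM / 1.08 × 10⁴ = 2.31 × 10⁻³ mM = 2.31 μM.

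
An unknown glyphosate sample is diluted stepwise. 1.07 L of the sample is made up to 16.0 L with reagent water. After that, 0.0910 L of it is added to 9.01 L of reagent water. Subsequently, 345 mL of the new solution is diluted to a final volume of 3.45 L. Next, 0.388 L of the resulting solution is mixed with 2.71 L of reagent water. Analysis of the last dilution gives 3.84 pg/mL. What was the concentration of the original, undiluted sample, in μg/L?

Overall dilution factor = 14.95 × 100.0 × 10 × 7.985 = 1.19 × 10⁵.
Original = 3.84 pg/mL × 1.19 × 10⁵ = 4.59 × 10⁵ pg/mL = 459 μg/L.

459 μg/L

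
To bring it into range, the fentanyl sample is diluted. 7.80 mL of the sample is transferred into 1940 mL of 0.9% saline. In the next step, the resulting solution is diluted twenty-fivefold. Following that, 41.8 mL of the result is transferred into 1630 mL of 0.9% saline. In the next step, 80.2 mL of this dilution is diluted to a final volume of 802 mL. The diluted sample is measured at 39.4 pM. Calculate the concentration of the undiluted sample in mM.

0.0984 mM

Overall dilution factor = 249.7 × 25 × 40.00 × 10 = 2.50 × 10⁶.
Original = 39.4 pM × 2.50 × 10⁶ = 9.84 × 10⁷ pM = 0.0984 mM.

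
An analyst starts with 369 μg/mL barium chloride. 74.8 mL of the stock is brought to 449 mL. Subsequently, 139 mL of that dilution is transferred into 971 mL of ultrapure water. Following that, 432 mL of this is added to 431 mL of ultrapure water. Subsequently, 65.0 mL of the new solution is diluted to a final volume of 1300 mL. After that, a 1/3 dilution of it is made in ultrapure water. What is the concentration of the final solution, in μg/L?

64.2 μg/L

Overall dilution factor = 6.003 × 7.986 × 1.998 × 20 × 3 = 5746.
369 μg/mL / 5746 = 0.0642 μg/mL = 64.2 μg/L.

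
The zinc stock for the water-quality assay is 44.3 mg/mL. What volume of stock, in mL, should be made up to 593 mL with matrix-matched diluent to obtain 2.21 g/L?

2.21 g/L = 2.21 mg/mL.
V₁ = C₂V₂/C₁ = 2.21 × 593 / 44.3 = 29.6 mL.

29.6 mL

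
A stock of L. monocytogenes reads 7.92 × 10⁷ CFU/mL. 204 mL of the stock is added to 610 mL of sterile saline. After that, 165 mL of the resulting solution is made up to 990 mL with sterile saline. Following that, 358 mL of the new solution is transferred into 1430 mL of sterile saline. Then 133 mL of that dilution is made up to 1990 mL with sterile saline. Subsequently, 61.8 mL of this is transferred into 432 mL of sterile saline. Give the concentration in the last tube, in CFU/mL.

5540 CFU/mL

Overall dilution factor = 3.990 × 6 × 4.994 × 14.96 × 7.990 = 1.43 × 10⁴.
7.92 × 10⁷ CFU/mL / 1.43 × 10⁴ = 5540 CFU/mL.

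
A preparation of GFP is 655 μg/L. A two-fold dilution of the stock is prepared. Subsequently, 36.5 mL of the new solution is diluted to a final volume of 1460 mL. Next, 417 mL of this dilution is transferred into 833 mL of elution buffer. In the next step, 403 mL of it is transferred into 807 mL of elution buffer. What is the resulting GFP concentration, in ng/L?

910 ng/L

Overall dilution factor = 2 × 40 × 2.998 × 3.002 = 720.
655 μg/L / 720 = 0.910 μg/L = 910 ng/L.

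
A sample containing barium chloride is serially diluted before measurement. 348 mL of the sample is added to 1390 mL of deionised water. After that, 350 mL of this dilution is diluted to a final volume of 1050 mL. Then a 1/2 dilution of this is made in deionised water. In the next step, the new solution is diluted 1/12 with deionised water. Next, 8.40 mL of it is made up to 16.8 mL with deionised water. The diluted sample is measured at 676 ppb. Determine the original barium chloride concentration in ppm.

Overall dilution factor = 4.994 × 3 × 2 × 12 × 2 = 719.
Original = 676 ppb × 719 = 4.86 × 10⁵ ppb = 486 ppm.

486 ppm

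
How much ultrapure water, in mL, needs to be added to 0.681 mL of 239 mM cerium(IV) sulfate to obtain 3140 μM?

51.2 mL

3140 μM = 3.14 mM.
V₂ = C₁V₁/C₂ = 239 × 0.681 / 3.14 = 51.8 mL.
Diluent to add = V₂ − V₁ = 51.8 − 0.681 = 51.2 mL.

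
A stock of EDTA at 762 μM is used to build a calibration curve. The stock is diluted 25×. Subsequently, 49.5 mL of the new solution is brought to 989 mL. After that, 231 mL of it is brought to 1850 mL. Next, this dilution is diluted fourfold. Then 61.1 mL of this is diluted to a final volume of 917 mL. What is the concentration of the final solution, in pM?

Overall dilution factor = 25 × 19.98 × 8.009 × 4 × 15.01 = 2.40 × 10⁵.
762 μM / 2.40 × 10⁵ = 3.17 × 10⁻³ μM = 3170 pM.

3170 pM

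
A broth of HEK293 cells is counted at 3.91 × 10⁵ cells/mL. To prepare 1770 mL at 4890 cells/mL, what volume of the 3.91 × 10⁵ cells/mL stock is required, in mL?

V₁ = C₂V₂/C₁ = 4890 × 1770 / 3.91 × 10⁵ = 22.1 mL.

22.1 mL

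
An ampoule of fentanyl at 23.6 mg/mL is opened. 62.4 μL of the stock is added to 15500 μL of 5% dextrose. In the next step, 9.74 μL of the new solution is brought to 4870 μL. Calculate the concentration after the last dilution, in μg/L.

Overall dilution factor = 249.4 × 500 = 1.25 × 10⁵.
23.6 mg/mL / 1.25 × 10⁵ = 1.89 × 10⁻⁴ mg/mL = 189 μg/L.

189 μg/L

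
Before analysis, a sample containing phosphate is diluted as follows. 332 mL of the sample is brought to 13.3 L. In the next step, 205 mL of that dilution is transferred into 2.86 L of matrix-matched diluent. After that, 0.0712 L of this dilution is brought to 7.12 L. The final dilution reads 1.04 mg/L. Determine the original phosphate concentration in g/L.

Overall dilution factor = 40.06 × 14.95 × 100 = 5.99 × 10⁴.
Original = 1.04 mg/L × 5.99 × 10⁴ = 6.23 × 10⁴ mg/L = 62.3 g/L.

62.3 g/L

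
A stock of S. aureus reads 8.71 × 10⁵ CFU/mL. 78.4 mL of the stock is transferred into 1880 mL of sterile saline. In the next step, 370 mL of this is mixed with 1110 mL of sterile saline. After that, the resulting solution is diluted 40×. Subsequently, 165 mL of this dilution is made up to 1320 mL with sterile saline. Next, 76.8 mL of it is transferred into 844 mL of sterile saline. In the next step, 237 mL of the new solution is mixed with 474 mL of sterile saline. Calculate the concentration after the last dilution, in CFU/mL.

0.757 CFU/mL

Overall dilution factor = 24.98 × 4 × 40 × 8 × 11.99 × 3 = 1.15 × 10⁶.
8.71 × 10⁵ CFU/mL / 1.15 × 10⁶ = 0.757 CFU/mL.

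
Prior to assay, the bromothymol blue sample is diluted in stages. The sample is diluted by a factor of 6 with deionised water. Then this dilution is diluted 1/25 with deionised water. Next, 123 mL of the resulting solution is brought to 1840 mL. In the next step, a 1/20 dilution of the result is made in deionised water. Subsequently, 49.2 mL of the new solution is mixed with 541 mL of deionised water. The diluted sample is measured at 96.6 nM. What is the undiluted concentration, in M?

0.0520 M

Overall dilution factor = 6 × 25 × 14.96 × 20 × 12.00 = 5.38 × 10⁵.
Original = 96.6 nM × 5.38 × 10⁵ = 5.20 × 10⁷ nM = 0.0520 M.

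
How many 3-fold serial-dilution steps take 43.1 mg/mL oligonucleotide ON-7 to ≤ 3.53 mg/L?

Need 3ⁿ ≥ 1.22 × 10⁴, so n ≥ log(1.22 × 10⁴)/log(3) = 8.57.
Minimum whole steps: n = 9.

9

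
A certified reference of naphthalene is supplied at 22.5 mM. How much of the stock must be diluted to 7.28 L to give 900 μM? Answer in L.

900 μM = 0.900 mM.
V₁ = C₂V₂/C₁ = 0.900 × 7.28 / 22.5 = 0.291 L.

0.291 L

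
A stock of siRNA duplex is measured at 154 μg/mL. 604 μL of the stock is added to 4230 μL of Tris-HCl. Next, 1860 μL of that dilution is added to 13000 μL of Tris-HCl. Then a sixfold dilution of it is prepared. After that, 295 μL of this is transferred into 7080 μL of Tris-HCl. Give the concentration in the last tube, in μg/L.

Overall dilution factor = 8.003 × 7.989 × 6 × 25 = 9591.
154 μg/mL / 9591 = 0.0161 μg/mL = 16.1 μg/L.

16.1 μg/L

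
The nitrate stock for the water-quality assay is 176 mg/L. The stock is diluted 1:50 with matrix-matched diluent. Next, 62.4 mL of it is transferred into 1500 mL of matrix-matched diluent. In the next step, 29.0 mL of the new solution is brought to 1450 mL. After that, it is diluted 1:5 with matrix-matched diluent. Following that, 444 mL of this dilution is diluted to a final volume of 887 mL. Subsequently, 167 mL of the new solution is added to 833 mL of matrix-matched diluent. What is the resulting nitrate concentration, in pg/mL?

47.0 pg/mL

Overall dilution factor = 50 × 25.04 × 50 × 5 × 1.998 × 5.988 = 3.74 × 10⁶.
176 mg/L / 3.74 × 10⁶ = 4.70 × 10⁻⁵ mg/L = 47.0 pg/mL.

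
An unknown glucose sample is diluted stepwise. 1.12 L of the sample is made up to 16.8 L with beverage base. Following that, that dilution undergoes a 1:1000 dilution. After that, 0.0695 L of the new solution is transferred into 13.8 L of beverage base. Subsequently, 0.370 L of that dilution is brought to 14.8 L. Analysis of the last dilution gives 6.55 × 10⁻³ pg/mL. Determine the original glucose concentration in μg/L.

784 μg/L

Overall dilution factor = 15 × 1000 × 199.6 × 40 = 1.20 × 10⁸.
Original = 6.55 × 10⁻³ pg/mL × 1.20 × 10⁸ = 7.84 × 10⁵ pg/mL = 784 μg/L.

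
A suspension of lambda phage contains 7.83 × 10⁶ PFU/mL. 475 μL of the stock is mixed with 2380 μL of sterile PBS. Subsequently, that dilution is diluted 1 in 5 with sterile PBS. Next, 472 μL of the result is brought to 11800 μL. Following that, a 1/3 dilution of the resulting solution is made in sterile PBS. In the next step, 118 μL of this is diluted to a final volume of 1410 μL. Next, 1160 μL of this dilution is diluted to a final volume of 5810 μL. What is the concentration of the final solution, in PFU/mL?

58.0 PFU/mL

Overall dilution factor = 6.011 × 5 × 25 × 3 × 11.95 × 5.009 = 1.35 × 10⁵.
7.83 × 10⁶ PFU/mL / 1.35 × 10⁵ = 58.0 PFU/mL.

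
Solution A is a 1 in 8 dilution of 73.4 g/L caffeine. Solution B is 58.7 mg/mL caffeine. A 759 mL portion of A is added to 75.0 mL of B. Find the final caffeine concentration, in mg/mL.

C_A = 73.4 g/L / 8 = 9.18 g/L.
C_B = 58.7 mg/mL = 58.7 g/L.
C_mix = (C_A·V_A + C_B·V_B)/(V_A + V_B) = (9.18×759 + 58.7×75.0) / 834.0 = 13.6 g/L = 13.6 mg/mL.

13.6 mg/mL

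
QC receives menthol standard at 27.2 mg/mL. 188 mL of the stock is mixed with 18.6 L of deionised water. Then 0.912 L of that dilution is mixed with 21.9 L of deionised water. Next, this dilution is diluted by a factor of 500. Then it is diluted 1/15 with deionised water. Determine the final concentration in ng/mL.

1.45 ng/mL

Overall dilution factor = 99.94 × 25.01 × 500 × 15 = 1.87 × 10⁷.
27.2 mg/mL / 1.87 × 10⁷ = 1.45 × 10⁻⁶ mg/mL = 1.45 ng/mL.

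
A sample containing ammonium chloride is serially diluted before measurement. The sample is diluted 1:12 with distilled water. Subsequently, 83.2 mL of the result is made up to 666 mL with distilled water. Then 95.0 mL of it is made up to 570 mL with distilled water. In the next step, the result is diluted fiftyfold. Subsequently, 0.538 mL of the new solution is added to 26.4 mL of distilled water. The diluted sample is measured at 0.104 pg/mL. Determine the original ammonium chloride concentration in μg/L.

Overall dilution factor = 12 × 8.005 × 6 × 50 × 50.07 = 1.44 × 10⁶.
Original = 0.104 pg/mL × 1.44 × 10⁶ = 1.50 × 10⁵ pg/mL = 150 μg/L.

150 μg/L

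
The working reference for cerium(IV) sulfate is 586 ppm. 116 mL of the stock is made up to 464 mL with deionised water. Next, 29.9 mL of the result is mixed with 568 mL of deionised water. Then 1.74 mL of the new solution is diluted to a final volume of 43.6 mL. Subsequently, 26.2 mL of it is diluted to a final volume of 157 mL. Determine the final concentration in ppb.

48.8 ppb

Overall dilution factor = 4 × 20.00 × 25.06 × 5.992 = 1.20 × 10⁴.
586 ppm / 1.20 × 10⁴ = 0.0488 ppm = 48.8 ppb.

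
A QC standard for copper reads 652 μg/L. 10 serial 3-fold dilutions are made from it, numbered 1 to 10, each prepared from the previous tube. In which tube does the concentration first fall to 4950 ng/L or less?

Tube n has concentration 652 μg/L / 3ⁿ.
Need 3ⁿ ≥ 652 μg/L / 4950 ng/L = 132, so n ≥ 4.44.
First such tube: n = 5.

tube 5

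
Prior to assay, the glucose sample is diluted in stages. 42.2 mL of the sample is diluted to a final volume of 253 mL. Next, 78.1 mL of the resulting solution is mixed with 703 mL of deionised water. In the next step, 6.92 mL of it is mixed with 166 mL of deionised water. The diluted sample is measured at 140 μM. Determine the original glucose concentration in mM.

Overall dilution factor = 5.995 × 10.00 × 24.99 = 1498.
Original = 140 μM × 1498 = 2.10 × 10⁵ μM = 210 mM.

210 mM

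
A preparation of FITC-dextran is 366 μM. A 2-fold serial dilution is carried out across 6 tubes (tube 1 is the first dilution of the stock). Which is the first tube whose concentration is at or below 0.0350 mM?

tube 4

Tube n has concentration 366 μM / 2ⁿ.
Need 2ⁿ ≥ 366 μM / 0.0350 mM = 10.5, so n ≥ 3.39.
First such tube: n = 4.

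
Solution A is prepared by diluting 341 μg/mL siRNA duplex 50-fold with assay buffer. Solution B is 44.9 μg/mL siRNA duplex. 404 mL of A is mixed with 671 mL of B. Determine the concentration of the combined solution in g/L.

C_A = 341 μg/mL / 50 = 6.82 μg/mL.
C_mix = (C_A·V_A + C_B·V_B)/(V_A + V_B) = (6.82×404 + 44.9×671) / 1075 = 30.6 μg/mL = 0.0306 g/L.

0.0306 g/L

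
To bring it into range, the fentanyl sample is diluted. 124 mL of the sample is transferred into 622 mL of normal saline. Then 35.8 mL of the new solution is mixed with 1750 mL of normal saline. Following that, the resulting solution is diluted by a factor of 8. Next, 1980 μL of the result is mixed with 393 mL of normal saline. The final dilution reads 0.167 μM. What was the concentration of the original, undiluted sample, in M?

Overall dilution factor = 6.016 × 49.88 × 8 × 199.5 = 4.79 × 10⁵.
Original = 0.167 μM × 4.79 × 10⁵ = 8.00 × 10⁴ μM = 0.0800 M.

0.0800 M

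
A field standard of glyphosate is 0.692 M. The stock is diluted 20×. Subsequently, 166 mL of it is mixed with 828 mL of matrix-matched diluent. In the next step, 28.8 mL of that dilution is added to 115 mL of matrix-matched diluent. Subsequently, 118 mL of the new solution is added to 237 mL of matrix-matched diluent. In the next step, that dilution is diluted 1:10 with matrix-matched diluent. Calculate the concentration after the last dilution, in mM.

0.0385 mM

Overall dilution factor = 20 × 5.988 × 4.993 × 3.008 × 10 = 1.80 × 10⁴.
0.692 M / 1.80 × 10⁴ = 3.85 × 10⁻⁵ M = 0.0385 mM.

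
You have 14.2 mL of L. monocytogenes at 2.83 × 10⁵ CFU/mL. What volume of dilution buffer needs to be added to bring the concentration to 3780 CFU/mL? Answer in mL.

V₂ = C₁V₁/C₂ = 2.83 × 10⁵ × 14.2 / 3780 = 1063 mL.
Diluent to add = V₂ − V₁ = 1063 − 14.2 = 1050 mL.

1050 mL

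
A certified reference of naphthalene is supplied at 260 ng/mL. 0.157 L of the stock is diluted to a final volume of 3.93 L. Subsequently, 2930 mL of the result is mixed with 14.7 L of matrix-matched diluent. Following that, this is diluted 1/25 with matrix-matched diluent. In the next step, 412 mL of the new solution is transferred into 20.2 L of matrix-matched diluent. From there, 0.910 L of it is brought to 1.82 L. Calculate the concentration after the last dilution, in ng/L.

Overall dilution factor = 25.03 × 6.017 × 25 × 50.03 × 2 = 3.77 × 10⁵.
260 ng/mL / 3.77 × 10⁵ = 6.90 × 10⁻⁴ ng/mL = 0.690 ng/L.

0.690 ng/L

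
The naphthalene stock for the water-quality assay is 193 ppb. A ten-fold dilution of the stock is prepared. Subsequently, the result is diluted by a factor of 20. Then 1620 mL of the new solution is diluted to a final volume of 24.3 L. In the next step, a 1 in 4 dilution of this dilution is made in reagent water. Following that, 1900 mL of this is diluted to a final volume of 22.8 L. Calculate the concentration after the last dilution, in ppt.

Overall dilution factor = 10 × 20 × 15 × 4 × 12 = 1.44 × 10⁵.
193 ppb / 1.44 × 10⁵ = 1.34 × 10⁻³ ppb = 1.34 ppt.

1.34 ppt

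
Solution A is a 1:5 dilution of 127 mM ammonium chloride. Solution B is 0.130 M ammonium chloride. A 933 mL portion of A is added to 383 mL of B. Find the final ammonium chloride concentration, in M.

0.0558 M

C_A = 127 mM / 5 = 25.4 mM.
C_B = 0.130 M = 130 mM.
C_mix = (C_A·V_A + C_B·V_B)/(V_A + V_B) = (25.4×933 + 130×383) / 1316 = 55.8 mM = 0.0558 M.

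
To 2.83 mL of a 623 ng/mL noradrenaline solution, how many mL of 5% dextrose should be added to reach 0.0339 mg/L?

0.0339 mg/L = 33.9 ng/mL.
V₂ = C₁V₁/C₂ = 623 × 2.83 / 33.9 = 52.0 mL.
Diluent to add = V₂ − V₁ = 52.0 − 2.83 = 49.2 mL.

49.2 mL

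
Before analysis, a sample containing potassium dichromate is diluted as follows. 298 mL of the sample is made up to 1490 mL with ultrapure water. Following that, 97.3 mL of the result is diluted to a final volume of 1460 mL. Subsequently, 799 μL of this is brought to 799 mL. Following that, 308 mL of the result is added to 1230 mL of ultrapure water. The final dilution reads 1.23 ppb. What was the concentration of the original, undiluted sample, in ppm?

461 ppm

Overall dilution factor = 5 × 15.01 × 1000 × 4.994 = 3.75 × 10⁵.
Original = 1.23 ppb × 3.75 × 10⁵ = 4.61 × 10⁵ ppb = 461 ppm.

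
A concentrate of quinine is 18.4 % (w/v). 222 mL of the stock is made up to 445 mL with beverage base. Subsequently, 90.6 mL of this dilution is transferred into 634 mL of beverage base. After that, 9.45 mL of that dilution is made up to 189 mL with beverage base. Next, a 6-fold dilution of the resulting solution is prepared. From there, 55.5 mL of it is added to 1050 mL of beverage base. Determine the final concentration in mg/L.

Overall dilution factor = 2.005 × 7.998 × 20 × 6 × 19.92 = 3.83 × 10⁴.
18.4 % (w/v) / 3.83 × 10⁴ = 4.80 × 10⁻⁴ % (w/v) = 4.80 mg/L.

4.80 mg/L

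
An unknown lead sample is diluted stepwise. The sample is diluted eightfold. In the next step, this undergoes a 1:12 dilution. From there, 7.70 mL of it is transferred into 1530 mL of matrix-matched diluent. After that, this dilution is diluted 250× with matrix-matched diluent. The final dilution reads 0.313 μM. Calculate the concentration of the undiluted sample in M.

1.50 M

Overall dilution factor = 8 × 12 × 199.7 × 250 = 4.79 × 10⁶.
Original = 0.313 μM × 4.79 × 10⁶ = 1.50 × 10⁶ μM = 1.50 M.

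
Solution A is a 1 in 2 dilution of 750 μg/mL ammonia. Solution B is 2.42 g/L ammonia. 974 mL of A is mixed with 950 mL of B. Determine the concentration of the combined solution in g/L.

1.38 g/L

C_A = 750 μg/mL / 2 = 375 μg/mL.
C_B = 2.42 g/L = 2420 μg/mL.
C_mix = (C_A·V_A + C_B·V_B)/(V_A + V_B) = (375×974 + 2420×950) / 1924 = 1385 μg/mL = 1.38 g/L.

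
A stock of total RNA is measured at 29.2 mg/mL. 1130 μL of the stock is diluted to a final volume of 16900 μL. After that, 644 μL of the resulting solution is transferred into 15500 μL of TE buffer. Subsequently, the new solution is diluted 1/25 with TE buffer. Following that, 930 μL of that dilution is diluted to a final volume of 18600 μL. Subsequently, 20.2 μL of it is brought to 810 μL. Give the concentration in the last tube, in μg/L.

Overall dilution factor = 14.96 × 25.07 × 25 × 20 × 40.10 = 7.52 × 10⁶.
29.2 mg/mL / 7.52 × 10⁶ = 3.88 × 10⁻⁶ mg/mL = 3.88 μg/L.

3.88 μg/L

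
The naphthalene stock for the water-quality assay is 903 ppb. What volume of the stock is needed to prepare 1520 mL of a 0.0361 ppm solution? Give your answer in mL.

60.8 mL

0.0361 ppm = 36.1 ppb.
V₁ = C₂V₂/C₁ = 36.1 × 1520 / 903 = 60.8 mL.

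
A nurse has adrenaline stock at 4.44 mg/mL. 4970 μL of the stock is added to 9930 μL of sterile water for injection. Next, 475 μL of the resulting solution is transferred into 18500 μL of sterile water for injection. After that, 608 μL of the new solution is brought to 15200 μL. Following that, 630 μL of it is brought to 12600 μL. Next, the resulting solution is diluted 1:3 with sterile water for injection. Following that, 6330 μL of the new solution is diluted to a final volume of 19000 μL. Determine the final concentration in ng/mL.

Overall dilution factor = 2.998 × 39.95 × 25 × 20 × 3 × 3.002 = 5.39 × 10⁵.
4.44 mg/mL / 5.39 × 10⁵ = 8.23 × 10⁻⁶ mg/mL = 8.23 ng/mL.

8.23 ng/mL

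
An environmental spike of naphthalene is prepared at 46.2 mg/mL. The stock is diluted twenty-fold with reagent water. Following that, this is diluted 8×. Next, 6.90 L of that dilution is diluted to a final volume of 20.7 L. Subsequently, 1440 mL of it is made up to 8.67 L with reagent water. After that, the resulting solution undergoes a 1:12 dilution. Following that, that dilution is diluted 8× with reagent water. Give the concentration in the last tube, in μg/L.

167 μg/L

Overall dilution factor = 20 × 8 × 3 × 6.021 × 12 × 8 = 2.77 × 10⁵.
46.2 mg/mL / 2.77 × 10⁵ = 1.67 × 10⁻⁴ mg/mL = 167 μg/L.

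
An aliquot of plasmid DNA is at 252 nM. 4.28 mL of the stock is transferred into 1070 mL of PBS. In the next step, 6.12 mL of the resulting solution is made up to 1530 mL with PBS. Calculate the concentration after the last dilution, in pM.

4.02 pM

Overall dilution factor = 251 × 250 = 6.27 × 10⁴.
252 nM / 6.27 × 10⁴ = 4.02 × 10⁻³ nM = 4.02 pM.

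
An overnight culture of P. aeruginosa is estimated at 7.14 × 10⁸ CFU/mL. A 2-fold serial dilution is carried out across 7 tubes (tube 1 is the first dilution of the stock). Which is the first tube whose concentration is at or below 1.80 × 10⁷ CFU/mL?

Tube n has concentration 7.14 × 10⁸ CFU/mL / 2ⁿ.
Need 2ⁿ ≥ 7.14 × 10⁸ CFU/mL / 1.80 × 10⁷ CFU/mL = 39.7, so n ≥ 5.31.
First such tube: n = 6.

tube 6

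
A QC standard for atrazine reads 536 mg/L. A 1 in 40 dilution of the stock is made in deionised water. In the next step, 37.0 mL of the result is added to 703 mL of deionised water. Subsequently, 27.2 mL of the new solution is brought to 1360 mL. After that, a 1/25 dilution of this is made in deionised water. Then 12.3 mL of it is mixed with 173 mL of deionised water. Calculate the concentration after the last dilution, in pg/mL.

35.6 pg/mL

Overall dilution factor = 40 × 20 × 50 × 25 × 15.07 = 1.51 × 10⁷.
536 mg/L / 1.51 × 10⁷ = 3.56 × 10⁻⁵ mg/L = 35.6 pg/mL.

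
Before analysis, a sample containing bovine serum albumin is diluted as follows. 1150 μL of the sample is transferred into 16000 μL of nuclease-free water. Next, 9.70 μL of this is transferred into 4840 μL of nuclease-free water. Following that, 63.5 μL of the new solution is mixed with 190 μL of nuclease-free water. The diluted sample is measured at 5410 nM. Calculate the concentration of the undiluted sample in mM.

161 mM

Overall dilution factor = 14.91 × 500.0 × 3.992 = 2.98 × 10⁴.
Original = 5410 nM × 2.98 × 10⁴ = 1.61 × 10⁸ nM = 161 mM.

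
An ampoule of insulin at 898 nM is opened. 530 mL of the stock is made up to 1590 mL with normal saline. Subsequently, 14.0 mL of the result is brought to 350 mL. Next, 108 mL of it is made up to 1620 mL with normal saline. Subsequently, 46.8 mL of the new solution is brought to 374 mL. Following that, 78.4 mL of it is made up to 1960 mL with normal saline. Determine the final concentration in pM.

4.00 pM

Overall dilution factor = 3 × 25 × 15 × 7.991 × 25 = 2.25 × 10⁵.
898 nM / 2.25 × 10⁵ = 4.00 × 10⁻³ nM = 4.00 pM.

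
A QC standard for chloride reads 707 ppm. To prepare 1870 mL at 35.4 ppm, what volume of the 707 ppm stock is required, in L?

0.0936 L

V₁ = C₂V₂/C₁ = 35.4 × 1870 / 707 = 93.6 mL = 0.0936 L.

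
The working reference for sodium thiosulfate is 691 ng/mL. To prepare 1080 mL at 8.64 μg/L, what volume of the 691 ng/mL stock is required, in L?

0.0135 L

8.64 μg/L = 8.64 ng/mL.
V₁ = C₂V₂/C₁ = 8.64 × 1080 / 691 = 13.5 mL = 0.0135 L.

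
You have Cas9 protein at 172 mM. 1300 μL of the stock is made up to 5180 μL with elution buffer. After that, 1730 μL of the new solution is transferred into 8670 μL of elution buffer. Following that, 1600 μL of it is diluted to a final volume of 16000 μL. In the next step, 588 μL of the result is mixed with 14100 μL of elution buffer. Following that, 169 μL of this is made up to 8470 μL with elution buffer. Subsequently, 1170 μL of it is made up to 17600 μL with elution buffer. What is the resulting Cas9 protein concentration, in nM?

Overall dilution factor = 3.985 × 6.012 × 10 × 24.98 × 50.12 × 15.04 = 4.51 × 10⁶.
172 mM / 4.51 × 10⁶ = 3.81 × 10⁻⁵ mM = 38.1 nM.

38.1 nM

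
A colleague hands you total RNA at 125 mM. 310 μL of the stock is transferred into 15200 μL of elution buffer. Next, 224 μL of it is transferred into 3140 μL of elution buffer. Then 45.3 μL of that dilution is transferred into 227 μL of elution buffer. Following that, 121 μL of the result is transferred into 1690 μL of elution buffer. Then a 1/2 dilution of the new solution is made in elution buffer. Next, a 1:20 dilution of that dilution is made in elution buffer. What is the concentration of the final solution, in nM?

46.2 nM

Overall dilution factor = 50.03 × 15.02 × 6.011 × 14.97 × 2 × 20 = 2.70 × 10⁶.
125 mM / 2.70 × 10⁶ = 4.62 × 10⁻⁵ mM = 46.2 nM.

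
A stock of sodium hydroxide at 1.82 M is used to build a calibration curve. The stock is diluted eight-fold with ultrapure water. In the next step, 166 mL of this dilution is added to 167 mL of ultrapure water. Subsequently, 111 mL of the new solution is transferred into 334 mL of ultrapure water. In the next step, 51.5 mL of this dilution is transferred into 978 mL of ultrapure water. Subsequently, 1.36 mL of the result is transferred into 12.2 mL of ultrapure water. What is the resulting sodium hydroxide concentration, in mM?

Overall dilution factor = 8 × 2.006 × 4.009 × 19.99 × 9.971 = 1.28 × 10⁴.
1.82 M / 1.28 × 10⁴ = 1.42 × 10⁻⁴ M = 0.142 mM.

0.142 mM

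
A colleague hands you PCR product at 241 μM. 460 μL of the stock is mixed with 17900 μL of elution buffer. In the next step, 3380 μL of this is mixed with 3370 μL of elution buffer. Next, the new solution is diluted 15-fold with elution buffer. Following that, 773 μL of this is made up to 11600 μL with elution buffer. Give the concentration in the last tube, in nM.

13.4 nM

Overall dilution factor = 39.91 × 1.997 × 15 × 15.01 = 1.79 × 10⁴.
241 μM / 1.79 × 10⁴ = 0.0134 μM = 13.4 nM.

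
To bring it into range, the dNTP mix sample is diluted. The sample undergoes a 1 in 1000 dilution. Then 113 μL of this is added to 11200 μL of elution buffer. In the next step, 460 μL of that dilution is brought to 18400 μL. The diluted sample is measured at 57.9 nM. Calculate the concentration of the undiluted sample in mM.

232 mM

Overall dilution factor = 1000 × 100.1 × 40 = 4.00 × 10⁶.
Original = 57.9 nM × 4.00 × 10⁶ = 2.32 × 10⁸ nM = 232 mM.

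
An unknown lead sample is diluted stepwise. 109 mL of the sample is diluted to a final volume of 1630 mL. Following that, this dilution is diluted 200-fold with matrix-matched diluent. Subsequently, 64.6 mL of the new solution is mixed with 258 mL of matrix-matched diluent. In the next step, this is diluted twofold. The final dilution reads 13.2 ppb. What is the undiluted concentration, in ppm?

394 ppm

Overall dilution factor = 14.95 × 200 × 4.994 × 2 = 2.99 × 10⁴.
Original = 13.2 ppb × 2.99 × 10⁴ = 3.94 × 10⁵ ppb = 394 ppm.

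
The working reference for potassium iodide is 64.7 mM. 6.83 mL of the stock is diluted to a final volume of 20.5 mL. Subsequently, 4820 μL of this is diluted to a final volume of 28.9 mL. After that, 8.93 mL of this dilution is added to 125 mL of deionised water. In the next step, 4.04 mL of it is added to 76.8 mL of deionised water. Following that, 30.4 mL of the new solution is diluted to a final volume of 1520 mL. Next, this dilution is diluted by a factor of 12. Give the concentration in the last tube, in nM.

20.0 nM

Overall dilution factor = 3.001 × 5.996 × 15.00 × 20.01 × 50 × 12 = 3.24 × 10⁶.
64.7 mM / 3.24 × 10⁶ = 2.00 × 10⁻⁵ mM = 20.0 nM.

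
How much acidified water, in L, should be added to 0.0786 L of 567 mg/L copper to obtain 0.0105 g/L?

4.17 L

0.0105 g/L = 10.5 mg/L.
V₂ = C₁V₁/C₂ = 567 × 0.0786 / 10.5 = 4.24 L.
Diluent to add = V₂ − V₁ = 4.24 − 0.0786 = 4.17 L.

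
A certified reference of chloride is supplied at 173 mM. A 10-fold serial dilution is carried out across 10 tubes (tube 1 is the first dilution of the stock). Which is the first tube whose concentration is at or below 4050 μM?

Tube n has concentration 173 mM / 10ⁿ.
Need 10ⁿ ≥ 173 mM / 4050 μM = 42.7, so n ≥ 1.63.
First such tube: n = 2.

tube 2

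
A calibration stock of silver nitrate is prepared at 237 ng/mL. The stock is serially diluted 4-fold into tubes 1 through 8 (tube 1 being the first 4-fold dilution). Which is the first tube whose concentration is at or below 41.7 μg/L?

tube 2

Tube n has concentration 237 ng/mL / 4ⁿ.
Need 4ⁿ ≥ 237 ng/mL / 41.7 μg/L = 5.68, so n ≥ 1.25.
First such tube: n = 2.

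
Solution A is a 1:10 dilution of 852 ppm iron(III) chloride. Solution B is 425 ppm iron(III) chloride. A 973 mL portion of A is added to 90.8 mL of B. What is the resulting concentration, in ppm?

C_A = 852 ppm / 10 = 85.2 ppm.
C_mix = (C_A·V_A + C_B·V_B)/(V_A + V_B) = (85.2×973 + 425×90.8) / 1064 = 114 ppm.

114 ppm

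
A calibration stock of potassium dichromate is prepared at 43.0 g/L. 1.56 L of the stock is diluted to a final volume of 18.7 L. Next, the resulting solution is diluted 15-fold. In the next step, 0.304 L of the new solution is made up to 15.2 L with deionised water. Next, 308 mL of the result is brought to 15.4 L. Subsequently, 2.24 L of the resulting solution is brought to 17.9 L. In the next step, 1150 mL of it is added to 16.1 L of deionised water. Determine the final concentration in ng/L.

798 ng/L

Overall dilution factor = 11.99 × 15 × 50 × 50 × 7.991 × 15 = 5.39 × 10⁷.
43.0 g/L / 5.39 × 10⁷ = 7.98 × 10⁻⁷ g/L = 798 ng/L.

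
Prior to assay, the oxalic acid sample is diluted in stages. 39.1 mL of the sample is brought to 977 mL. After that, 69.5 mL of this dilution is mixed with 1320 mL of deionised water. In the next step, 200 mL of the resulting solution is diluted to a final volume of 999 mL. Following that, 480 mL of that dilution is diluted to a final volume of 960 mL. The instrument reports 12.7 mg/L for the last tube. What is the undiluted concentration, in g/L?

Overall dilution factor = 24.99 × 19.99 × 4.995 × 2 = 4991.
Original = 12.7 mg/L × 4991 = 6.34 × 10⁴ mg/L = 63.4 g/L.

63.4 g/L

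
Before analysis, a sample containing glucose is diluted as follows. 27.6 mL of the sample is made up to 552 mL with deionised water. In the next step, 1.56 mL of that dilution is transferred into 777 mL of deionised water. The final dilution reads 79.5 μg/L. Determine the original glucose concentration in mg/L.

Overall dilution factor = 20 × 499.1 = 9982.
Original = 79.5 μg/L × 9982 = 7.94 × 10⁵ μg/L = 794 mg/L.

794 mg/L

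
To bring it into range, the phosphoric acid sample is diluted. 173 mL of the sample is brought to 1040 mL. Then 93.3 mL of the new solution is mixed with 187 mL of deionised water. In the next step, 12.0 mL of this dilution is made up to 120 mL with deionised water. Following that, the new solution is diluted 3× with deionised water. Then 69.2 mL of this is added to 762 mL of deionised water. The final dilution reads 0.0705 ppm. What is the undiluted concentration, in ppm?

459 ppm

Overall dilution factor = 6.012 × 3.004 × 10 × 3 × 12.01 = 6508.
Original = 0.0705 ppm × 6508 = 459 ppm.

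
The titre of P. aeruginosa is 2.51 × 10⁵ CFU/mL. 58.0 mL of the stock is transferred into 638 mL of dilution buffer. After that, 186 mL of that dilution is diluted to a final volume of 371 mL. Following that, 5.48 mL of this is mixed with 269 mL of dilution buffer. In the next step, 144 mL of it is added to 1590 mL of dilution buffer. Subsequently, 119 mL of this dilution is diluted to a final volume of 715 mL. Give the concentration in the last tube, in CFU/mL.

Overall dilution factor = 12 × 1.995 × 50.09 × 12.04 × 6.008 = 8.67 × 10⁴.
2.51 × 10⁵ CFU/mL / 8.67 × 10⁴ = 2.89 CFU/mL.

2.89 CFU/mL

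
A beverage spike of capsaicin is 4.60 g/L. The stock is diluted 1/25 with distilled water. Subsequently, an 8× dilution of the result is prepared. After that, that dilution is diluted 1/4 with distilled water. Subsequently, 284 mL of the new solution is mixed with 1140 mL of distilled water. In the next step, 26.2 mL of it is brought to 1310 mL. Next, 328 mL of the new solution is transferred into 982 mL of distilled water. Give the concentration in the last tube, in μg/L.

Overall dilution factor = 25 × 8 × 4 × 5.014 × 50 × 3.994 = 8.01 × 10⁵.
4.60 g/L / 8.01 × 10⁵ = 5.74 × 10⁻⁶ g/L = 5.74 μg/L.

5.74 μg/L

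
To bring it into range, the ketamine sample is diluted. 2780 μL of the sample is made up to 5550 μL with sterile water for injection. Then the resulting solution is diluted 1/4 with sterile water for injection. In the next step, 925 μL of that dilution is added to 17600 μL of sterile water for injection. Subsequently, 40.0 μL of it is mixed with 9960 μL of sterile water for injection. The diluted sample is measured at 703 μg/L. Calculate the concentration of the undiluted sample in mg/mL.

Overall dilution factor = 1.996 × 4 × 20.03 × 250 = 4.00 × 10⁴.
Original = 703 μg/L × 4.00 × 10⁴ = 2.81 × 10⁷ μg/L = 28.1 mg/mL.

28.1 mg/mL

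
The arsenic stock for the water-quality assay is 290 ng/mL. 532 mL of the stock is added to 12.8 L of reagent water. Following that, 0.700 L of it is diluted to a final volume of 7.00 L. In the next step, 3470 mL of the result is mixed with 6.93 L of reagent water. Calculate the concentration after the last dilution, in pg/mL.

Overall dilution factor = 25.06 × 10 × 2.997 = 751.
290 ng/mL / 751 = 0.386 ng/mL = 386 pg/mL.

386 pg/mL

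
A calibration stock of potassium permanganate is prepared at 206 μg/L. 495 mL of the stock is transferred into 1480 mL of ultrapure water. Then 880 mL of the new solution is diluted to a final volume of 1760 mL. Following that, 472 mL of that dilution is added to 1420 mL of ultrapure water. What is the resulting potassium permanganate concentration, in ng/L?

6440 ng/L

Overall dilution factor = 3.990 × 2 × 4.008 = 32.0.
206 μg/L / 32.0 = 6.44 μg/L = 6440 ng/L.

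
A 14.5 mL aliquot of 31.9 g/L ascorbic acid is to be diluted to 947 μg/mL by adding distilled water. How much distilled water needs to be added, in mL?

947 μg/mL = 0.947 g/L.
V₂ = C₁V₁/C₂ = 31.9 × 14.5 / 0.947 = 488 mL.
Diluent to add = V₂ − V₁ = 488 − 14.5 = 474 mL.

474 mL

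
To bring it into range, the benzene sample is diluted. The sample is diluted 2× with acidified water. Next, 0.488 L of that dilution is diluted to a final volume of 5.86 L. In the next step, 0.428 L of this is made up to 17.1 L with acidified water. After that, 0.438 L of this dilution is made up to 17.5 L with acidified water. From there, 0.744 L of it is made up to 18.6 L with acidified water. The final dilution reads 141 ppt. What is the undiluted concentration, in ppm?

Overall dilution factor = 2 × 12.01 × 39.95 × 39.95 × 25 = 9.58 × 10⁵.
Original = 141 ppt × 9.58 × 10⁵ = 1.35 × 10⁸ ppt = 135 ppm.

135 ppm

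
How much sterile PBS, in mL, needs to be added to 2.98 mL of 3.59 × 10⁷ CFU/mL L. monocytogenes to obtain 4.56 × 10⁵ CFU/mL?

V₂ = C₁V₁/C₂ = 3.59 × 10⁷ × 2.98 / 4.56 × 10⁵ = 235 mL.
Diluent to add = V₂ − V₁ = 235 − 2.98 = 232 mL.

232 mL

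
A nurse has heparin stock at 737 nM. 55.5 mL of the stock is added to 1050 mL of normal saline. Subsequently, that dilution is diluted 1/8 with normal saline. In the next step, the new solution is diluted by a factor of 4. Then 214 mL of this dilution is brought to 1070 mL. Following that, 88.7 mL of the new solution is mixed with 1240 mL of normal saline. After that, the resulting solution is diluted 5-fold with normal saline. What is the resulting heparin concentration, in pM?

3.09 pM

Overall dilution factor = 19.92 × 8 × 4 × 5 × 14.98 × 5 = 2.39 × 10⁵.
737 nM / 2.39 × 10⁵ = 3.09 × 10⁻³ nM = 3.09 pM.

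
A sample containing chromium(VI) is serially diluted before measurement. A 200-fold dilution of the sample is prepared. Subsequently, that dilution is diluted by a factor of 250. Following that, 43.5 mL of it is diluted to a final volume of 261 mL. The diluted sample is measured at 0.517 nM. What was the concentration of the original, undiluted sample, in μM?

Overall dilution factor = 200 × 250 × 6 = 3.00 × 10⁵.
Original = 0.517 nM × 3.00 × 10⁵ = 1.55 × 10⁵ nM = 155 μM.

155 μM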